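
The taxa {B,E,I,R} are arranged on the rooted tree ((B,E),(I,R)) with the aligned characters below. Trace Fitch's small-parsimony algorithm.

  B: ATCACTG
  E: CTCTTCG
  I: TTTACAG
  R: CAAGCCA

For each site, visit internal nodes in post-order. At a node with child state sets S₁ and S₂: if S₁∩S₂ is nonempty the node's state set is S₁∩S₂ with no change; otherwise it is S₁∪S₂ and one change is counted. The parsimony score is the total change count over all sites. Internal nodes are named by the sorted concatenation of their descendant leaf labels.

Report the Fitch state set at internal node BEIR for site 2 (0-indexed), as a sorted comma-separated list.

A,C,T

[col 0] BE: children B:{A}, E:{C} ∪→ {A,C}; cost 1
[col 0] IR: children I:{T}, R:{C} ∪→ {C,T}; cost 1
[col 0] BEIR: children BE:{A,C}, IR:{C,T} ∩→ {C}; cost 0
[col 1] BE: children B:{T}, E:{T} ∩→ {T}; cost 0
[col 1] IR: children I:{T}, R:{A} ∪→ {A,T}; cost 1
[col 1] BEIR: children BE:{T}, IR:{A,T} ∩→ {T}; cost 0
[col 2] BE: children B:{C}, E:{C} ∩→ {C}; cost 0
[col 2] IR: children I:{T}, R:{A} ∪→ {A,T}; cost 1
[col 2] BEIR: children BE:{C}, IR:{A,T} ∪→ {A,C,T}; cost 1
[col 3] BE: children B:{A}, E:{T} ∪→ {A,T}; cost 1
[col 3] IR: children I:{A}, R:{G} ∪→ {A,G}; cost 1
[col 3] BEIR: children BE:{A,T}, IR:{A,G} ∩→ {A}; cost 0
[col 4] BE: children B:{C}, E:{T} ∪→ {C,T}; cost 1
[col 4] IR: children I:{C}, R:{C} ∩→ {C}; cost 0
[col 4] BEIR: children BE:{C,T}, IR:{C} ∩→ {C}; cost 0
[col 5] BE: children B:{T}, E:{C} ∪→ {C,T}; cost 1
[col 5] IR: children I:{A}, R:{C} ∪→ {A,C}; cost 1
[col 5] BEIR: children BE:{C,T}, IR:{A,C} ∩→ {C}; cost 0
[col 6] BE: children B:{G}, E:{G} ∩→ {G}; cost 0
[col 6] IR: children I:{G}, R:{A} ∪→ {A,G}; cost 1
[col 6] BEIR: children BE:{G}, IR:{A,G} ∩→ {G}; cost 0
per-site changes: [2, 1, 2, 2, 1, 2, 1]; total = 11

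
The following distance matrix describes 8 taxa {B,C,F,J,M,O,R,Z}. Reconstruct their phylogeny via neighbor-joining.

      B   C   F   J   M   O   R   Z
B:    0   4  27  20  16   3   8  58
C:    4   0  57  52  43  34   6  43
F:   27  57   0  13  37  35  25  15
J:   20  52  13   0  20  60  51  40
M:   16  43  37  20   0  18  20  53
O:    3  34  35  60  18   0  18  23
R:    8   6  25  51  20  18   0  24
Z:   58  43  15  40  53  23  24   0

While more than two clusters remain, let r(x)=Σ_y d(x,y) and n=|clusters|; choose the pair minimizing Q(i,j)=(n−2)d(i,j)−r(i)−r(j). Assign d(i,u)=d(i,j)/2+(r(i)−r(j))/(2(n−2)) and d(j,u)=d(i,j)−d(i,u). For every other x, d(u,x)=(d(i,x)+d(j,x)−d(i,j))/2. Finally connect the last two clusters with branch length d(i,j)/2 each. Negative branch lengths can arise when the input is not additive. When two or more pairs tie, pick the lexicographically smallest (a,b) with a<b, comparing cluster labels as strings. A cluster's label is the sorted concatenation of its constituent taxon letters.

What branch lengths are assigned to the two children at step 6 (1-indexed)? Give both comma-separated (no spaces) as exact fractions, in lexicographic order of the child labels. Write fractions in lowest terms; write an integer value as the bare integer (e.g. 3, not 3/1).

step 1: merge (F,J) at d=13, Q=-387; branch lengths F→31/12, J→125/12; new cluster FJ
  updated: d(B,FJ)=17, d(C,FJ)=48, d(FJ,M)=22, d(FJ,O)=41, d(FJ,R)=63/2, d(FJ,Z)=21
step 2: merge (FJ,Z) at d=21, Q=-595/2; branch lengths FJ→127/20, Z→293/20; new cluster FJZ
  updated: d(B,FJZ)=27, d(C,FJZ)=35, d(FJZ,M)=27, d(FJZ,O)=43/2, d(FJZ,R)=69/4
step 3: merge (C,R) at d=6, Q=-669/4; branch lengths C→307/32, R→-115/32; new cluster CR
  updated: d(B,CR)=3, d(CR,FJZ)=185/8, d(CR,M)=57/2, d(CR,O)=23
step 4: merge (B,CR) at d=3, Q=-941/8; branch lengths B→-157/48, CR→301/48; new cluster BCR
  updated: d(BCR,FJZ)=377/16, d(BCR,M)=83/4, d(BCR,O)=23/2
step 5: merge (BCR,O) at d=23/2, Q=-1341/16; branch lengths BCR→445/64, O→291/64; new cluster BCOR
  updated: d(BCOR,FJZ)=537/32, d(BCOR,M)=109/8
step 6: merge (BCOR,FJZ) at d=537/32, Q=-1837/32; branch lengths BCOR→109/64, FJZ→965/64; new cluster BCFJORZ
  updated: d(BCFJORZ,M)=763/64
step 7: merge (BCFJORZ,M) at d=763/64; branch lengths BCFJORZ→763/128, M→763/128; new cluster BCFJMORZ
final tree: ((((B:-157/48,(C:307/32,R:-115/32):301/48):445/64,O:291/64):109/64,((F:31/12,J:125/12):127/20,Z:293/20):965/64):763/128,M:763/128)
total length: 5325/64

109/64,965/64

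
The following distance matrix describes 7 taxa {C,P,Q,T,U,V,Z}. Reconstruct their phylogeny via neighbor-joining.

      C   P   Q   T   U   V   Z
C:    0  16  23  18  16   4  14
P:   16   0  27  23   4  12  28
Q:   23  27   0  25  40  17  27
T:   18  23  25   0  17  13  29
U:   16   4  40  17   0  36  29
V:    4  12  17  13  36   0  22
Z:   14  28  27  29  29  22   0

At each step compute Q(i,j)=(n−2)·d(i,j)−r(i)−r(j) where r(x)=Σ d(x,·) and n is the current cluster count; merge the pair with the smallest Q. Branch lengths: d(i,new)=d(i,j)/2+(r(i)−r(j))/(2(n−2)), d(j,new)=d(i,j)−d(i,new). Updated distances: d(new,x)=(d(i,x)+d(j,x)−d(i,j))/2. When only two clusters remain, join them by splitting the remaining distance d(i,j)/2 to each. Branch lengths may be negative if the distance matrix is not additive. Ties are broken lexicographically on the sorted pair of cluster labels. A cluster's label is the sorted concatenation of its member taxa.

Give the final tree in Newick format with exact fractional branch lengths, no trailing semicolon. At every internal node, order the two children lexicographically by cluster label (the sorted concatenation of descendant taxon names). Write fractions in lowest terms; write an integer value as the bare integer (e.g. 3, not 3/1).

((((C:11/8,Z:101/8):2,((P:-6/5,U:26/5):81/8,T:63/8):31/8):3/2,Q:227/16):45/32,V:45/32)

1. join P+U (d=4, Q=-232) ⇒ PU; edges |P|=-6/5, |U|=26/5
  updated: d(C,PU)=14, d(PU,Q)=63/2, d(PU,T)=18, d(PU,V)=22, d(PU,Z)=53/2
2. join PU+T (d=18, Q=-143) ⇒ PTU; edges |PU|=81/8, |T|=63/8
  updated: d(C,PTU)=7, d(PTU,Q)=77/4, d(PTU,V)=17/2, d(PTU,Z)=75/4
3. join C+Z (d=14, Q=-351/4) ⇒ CZ; edges |C|=11/8, |Z|=101/8
  updated: d(CZ,PTU)=47/8, d(CZ,Q)=18, d(CZ,V)=6
4. join CZ+PTU (d=47/8, Q=-207/4) ⇒ CPTUZ; edges |CZ|=2, |PTU|=31/8
  updated: d(CPTUZ,Q)=251/16, d(CPTUZ,V)=69/16
5. join CPTUZ+Q (d=251/16, Q=-37) ⇒ CPQTUZ; edges |CPTUZ|=3/2, |Q|=227/16
  updated: d(CPQTUZ,V)=45/16
6. join CPQTUZ+V (d=45/16) ⇒ CPQTUVZ; edges |CPQTUZ|=45/32, |V|=45/32
final tree: ((((C:11/8,Z:101/8):2,((P:-6/5,U:26/5):81/8,T:63/8):31/8):3/2,Q:227/16):45/32,V:45/32)
total length: 483/8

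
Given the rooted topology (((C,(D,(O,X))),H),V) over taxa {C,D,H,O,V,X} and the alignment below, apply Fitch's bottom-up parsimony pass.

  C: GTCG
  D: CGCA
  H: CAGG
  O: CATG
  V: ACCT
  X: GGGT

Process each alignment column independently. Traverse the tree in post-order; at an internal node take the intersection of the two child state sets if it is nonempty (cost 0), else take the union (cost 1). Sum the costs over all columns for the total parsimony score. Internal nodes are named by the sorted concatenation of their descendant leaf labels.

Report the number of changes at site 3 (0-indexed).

3

[col 0] OX: children O:{C}, X:{G} ∪→ {C,G}; cost 1
[col 0] DOX: children D:{C}, OX:{C,G} ∩→ {C}; cost 0
[col 0] CDOX: children C:{G}, DOX:{C} ∪→ {C,G}; cost 1
[col 0] CDHOX: children CDOX:{C,G}, H:{C} ∩→ {C}; cost 0
[col 0] CDHOVX: children CDHOX:{C}, V:{A} ∪→ {A,C}; cost 1
[col 1] OX: children O:{A}, X:{G} ∪→ {A,G}; cost 1
[col 1] DOX: children D:{G}, OX:{A,G} ∩→ {G}; cost 0
[col 1] CDOX: children C:{T}, DOX:{G} ∪→ {G,T}; cost 1
[col 1] CDHOX: children CDOX:{G,T}, H:{A} ∪→ {A,G,T}; cost 1
[col 1] CDHOVX: children CDHOX:{A,G,T}, V:{C} ∪→ {A,C,G,T}; cost 1
[col 2] OX: children O:{T}, X:{G} ∪→ {G,T}; cost 1
[col 2] DOX: children D:{C}, OX:{G,T} ∪→ {C,G,T}; cost 1
[col 2] CDOX: children C:{C}, DOX:{C,G,T} ∩→ {C}; cost 0
[col 2] CDHOX: children CDOX:{C}, H:{G} ∪→ {C,G}; cost 1
[col 2] CDHOVX: children CDHOX:{C,G}, V:{C} ∩→ {C}; cost 0
[col 3] OX: children O:{G}, X:{T} ∪→ {G,T}; cost 1
[col 3] DOX: children D:{A}, OX:{G,T} ∪→ {A,G,T}; cost 1
[col 3] CDOX: children C:{G}, DOX:{A,G,T} ∩→ {G}; cost 0
[col 3] CDHOX: children CDOX:{G}, H:{G} ∩→ {G}; cost 0
[col 3] CDHOVX: children CDHOX:{G}, V:{T} ∪→ {G,T}; cost 1
per-site changes: [3, 4, 3, 3]; total = 13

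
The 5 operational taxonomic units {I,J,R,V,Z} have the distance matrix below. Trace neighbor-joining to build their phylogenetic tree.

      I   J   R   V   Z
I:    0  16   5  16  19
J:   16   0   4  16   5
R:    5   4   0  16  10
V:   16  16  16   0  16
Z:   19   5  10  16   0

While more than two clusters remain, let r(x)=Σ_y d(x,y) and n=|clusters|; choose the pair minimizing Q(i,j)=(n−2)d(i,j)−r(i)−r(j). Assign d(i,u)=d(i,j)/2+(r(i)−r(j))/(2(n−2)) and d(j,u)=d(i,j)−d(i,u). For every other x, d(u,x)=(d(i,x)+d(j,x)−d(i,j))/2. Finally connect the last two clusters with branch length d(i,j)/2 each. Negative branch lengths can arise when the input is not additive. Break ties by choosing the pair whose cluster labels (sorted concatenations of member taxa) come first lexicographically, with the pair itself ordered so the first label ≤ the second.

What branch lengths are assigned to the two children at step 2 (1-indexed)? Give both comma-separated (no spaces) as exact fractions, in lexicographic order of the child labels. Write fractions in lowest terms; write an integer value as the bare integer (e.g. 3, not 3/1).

step 1: merge (I,R) at d=5, Q=-76; branch lengths I→6, R→-1; new cluster IR
  updated: d(IR,J)=15/2, d(IR,V)=27/2, d(IR,Z)=12
step 2: merge (IR,V) at d=27/2, Q=-103/2; branch lengths IR→29/8, V→79/8; new cluster IRV
  updated: d(IRV,J)=5, d(IRV,Z)=29/4
step 3: merge (IRV,J) at d=5, Q=-69/4; branch lengths IRV→29/8, J→11/8; new cluster IJRV
  updated: d(IJRV,Z)=29/8
step 4: merge (IJRV,Z) at d=29/8; branch lengths IJRV→29/16, Z→29/16; new cluster IJRVZ
final tree: ((((I:6,R:-1):29/8,V:79/8):29/8,J:11/8):29/16,Z:29/16)
total length: 217/8

29/8,79/8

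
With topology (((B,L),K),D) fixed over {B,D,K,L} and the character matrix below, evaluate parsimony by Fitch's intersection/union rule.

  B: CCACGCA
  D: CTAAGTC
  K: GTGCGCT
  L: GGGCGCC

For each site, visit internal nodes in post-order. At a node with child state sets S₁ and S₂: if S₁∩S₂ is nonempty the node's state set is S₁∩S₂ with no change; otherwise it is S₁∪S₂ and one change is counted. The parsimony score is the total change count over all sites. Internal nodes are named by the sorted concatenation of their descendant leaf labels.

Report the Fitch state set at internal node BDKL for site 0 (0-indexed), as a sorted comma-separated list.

BL@0: {C} ∪ {G} = {C,G} (union, +1)
BKL@0: {C,G} ∩ {G} = {G} (intersection, +0)
BDKL@0: {G} ∪ {C} = {C,G} (union, +1)
BL@1: {C} ∪ {G} = {C,G} (union, +1)
BKL@1: {C,G} ∪ {T} = {C,G,T} (union, +1)
BDKL@1: {C,G,T} ∩ {T} = {T} (intersection, +0)
BL@2: {A} ∪ {G} = {A,G} (union, +1)
BKL@2: {A,G} ∩ {G} = {G} (intersection, +0)
BDKL@2: {G} ∪ {A} = {A,G} (union, +1)
BL@3: {C} ∩ {C} = {C} (intersection, +0)
BKL@3: {C} ∩ {C} = {C} (intersection, +0)
BDKL@3: {C} ∪ {A} = {A,C} (union, +1)
BL@4: {G} ∩ {G} = {G} (intersection, +0)
BKL@4: {G} ∩ {G} = {G} (intersection, +0)
BDKL@4: {G} ∩ {G} = {G} (intersection, +0)
BL@5: {C} ∩ {C} = {C} (intersection, +0)
BKL@5: {C} ∩ {C} = {C} (intersection, +0)
BDKL@5: {C} ∪ {T} = {C,T} (union, +1)
BL@6: {A} ∪ {C} = {A,C} (union, +1)
BKL@6: {A,C} ∪ {T} = {A,C,T} (union, +1)
BDKL@6: {A,C,T} ∩ {C} = {C} (intersection, +0)
per-site changes: [2, 2, 2, 1, 0, 1, 2]; total = 10

C,G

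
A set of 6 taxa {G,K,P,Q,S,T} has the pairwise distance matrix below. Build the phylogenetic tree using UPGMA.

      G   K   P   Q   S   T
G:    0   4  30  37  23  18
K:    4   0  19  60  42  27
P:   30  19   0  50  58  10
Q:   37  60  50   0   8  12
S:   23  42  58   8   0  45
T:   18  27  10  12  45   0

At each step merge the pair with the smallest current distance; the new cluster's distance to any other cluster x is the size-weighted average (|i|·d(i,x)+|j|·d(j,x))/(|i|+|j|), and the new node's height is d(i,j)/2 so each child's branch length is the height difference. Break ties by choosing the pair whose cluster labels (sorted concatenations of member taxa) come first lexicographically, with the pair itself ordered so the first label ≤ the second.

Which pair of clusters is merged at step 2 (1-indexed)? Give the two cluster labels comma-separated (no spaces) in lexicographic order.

iteration 1: select G,K (d=4); attach at lengths (2, 2); label the merged cluster GK
  updated: d(GK,P)=49/2, d(GK,Q)=97/2, d(GK,S)=65/2, d(GK,T)=45/2
iteration 2: select Q,S (d=8); attach at lengths (4, 4); label the merged cluster QS
  updated: d(GK,QS)=81/2, d(P,QS)=54, d(QS,T)=57/2
iteration 3: select P,T (d=10); attach at lengths (5, 5); label the merged cluster PT
  updated: d(GK,PT)=47/2, d(PT,QS)=165/4
iteration 4: select GK,PT (d=47/2); attach at lengths (39/4, 27/4); label the merged cluster GKPT
  updated: d(GKPT,QS)=327/8
iteration 5: select GKPT,QS (d=327/8); attach at lengths (139/16, 263/16); label the merged cluster GKPQST
final tree: (((G:2,K:2):39/4,(P:5,T:5):27/4):139/16,(Q:4,S:4):263/16)
total length: 509/8

Q,S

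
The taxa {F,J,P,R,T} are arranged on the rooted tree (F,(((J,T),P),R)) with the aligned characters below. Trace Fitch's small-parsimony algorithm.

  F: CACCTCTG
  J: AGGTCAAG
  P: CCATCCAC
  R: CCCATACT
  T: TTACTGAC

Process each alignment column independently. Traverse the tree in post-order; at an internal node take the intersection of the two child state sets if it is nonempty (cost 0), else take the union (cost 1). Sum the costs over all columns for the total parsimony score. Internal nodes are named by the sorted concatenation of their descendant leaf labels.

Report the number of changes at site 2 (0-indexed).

site 0, node JT: J={A} ∪ T={T} → {A,T} (+1)
site 0, node JPT: JT={A,T} ∪ P={C} → {A,C,T} (+1)
site 0, node JPRT: JPT={A,C,T} ∩ R={C} → {C} (+0)
site 0, node FJPRT: F={C} ∩ JPRT={C} → {C} (+0)
site 1, node JT: J={G} ∪ T={T} → {G,T} (+1)
site 1, node JPT: JT={G,T} ∪ P={C} → {C,G,T} (+1)
site 1, node JPRT: JPT={C,G,T} ∩ R={C} → {C} (+0)
site 1, node FJPRT: F={A} ∪ JPRT={C} → {A,C} (+1)
site 2, node JT: J={G} ∪ T={A} → {A,G} (+1)
site 2, node JPT: JT={A,G} ∩ P={A} → {A} (+0)
site 2, node JPRT: JPT={A} ∪ R={C} → {A,C} (+1)
site 2, node FJPRT: F={C} ∩ JPRT={A,C} → {C} (+0)
site 3, node JT: J={T} ∪ T={C} → {C,T} (+1)
site 3, node JPT: JT={C,T} ∩ P={T} → {T} (+0)
site 3, node JPRT: JPT={T} ∪ R={A} → {A,T} (+1)
site 3, node FJPRT: F={C} ∪ JPRT={A,T} → {A,C,T} (+1)
site 4, node JT: J={C} ∪ T={T} → {C,T} (+1)
site 4, node JPT: JT={C,T} ∩ P={C} → {C} (+0)
site 4, node JPRT: JPT={C} ∪ R={T} → {C,T} (+1)
site 4, node FJPRT: F={T} ∩ JPRT={C,T} → {T} (+0)
site 5, node JT: J={A} ∪ T={G} → {A,G} (+1)
site 5, node JPT: JT={A,G} ∪ P={C} → {A,C,G} (+1)
site 5, node JPRT: JPT={A,C,G} ∩ R={A} → {A} (+0)
site 5, node FJPRT: F={C} ∪ JPRT={A} → {A,C} (+1)
site 6, node JT: J={A} ∩ T={A} → {A} (+0)
site 6, node JPT: JT={A} ∩ P={A} → {A} (+0)
site 6, node JPRT: JPT={A} ∪ R={C} → {A,C} (+1)
site 6, node FJPRT: F={T} ∪ JPRT={A,C} → {A,C,T} (+1)
site 7, node JT: J={G} ∪ T={C} → {C,G} (+1)
site 7, node JPT: JT={C,G} ∩ P={C} → {C} (+0)
site 7, node JPRT: JPT={C} ∪ R={T} → {C,T} (+1)
site 7, node FJPRT: F={G} ∪ JPRT={C,T} → {C,G,T} (+1)
per-site changes: [2, 3, 2, 3, 2, 3, 2, 3]; total = 20

2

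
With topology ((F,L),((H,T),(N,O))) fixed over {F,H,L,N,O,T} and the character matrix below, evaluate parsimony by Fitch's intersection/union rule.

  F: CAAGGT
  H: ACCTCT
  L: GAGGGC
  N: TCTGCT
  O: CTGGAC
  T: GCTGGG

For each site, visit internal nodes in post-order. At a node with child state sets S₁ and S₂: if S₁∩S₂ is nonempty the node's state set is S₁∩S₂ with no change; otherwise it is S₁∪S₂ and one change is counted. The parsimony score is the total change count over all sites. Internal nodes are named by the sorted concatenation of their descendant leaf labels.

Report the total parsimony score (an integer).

17

[col 0] FL: children F:{C}, L:{G} ∪→ {C,G}; cost 1
[col 0] HT: children H:{A}, T:{G} ∪→ {A,G}; cost 1
[col 0] NO: children N:{T}, O:{C} ∪→ {C,T}; cost 1
[col 0] HNOT: children HT:{A,G}, NO:{C,T} ∪→ {A,C,G,T}; cost 1
[col 0] FHLNOT: children FL:{C,G}, HNOT:{A,C,G,T} ∩→ {C,G}; cost 0
[col 1] FL: children F:{A}, L:{A} ∩→ {A}; cost 0
[col 1] HT: children H:{C}, T:{C} ∩→ {C}; cost 0
[col 1] NO: children N:{C}, O:{T} ∪→ {C,T}; cost 1
[col 1] HNOT: children HT:{C}, NO:{C,T} ∩→ {C}; cost 0
[col 1] FHLNOT: children FL:{A}, HNOT:{C} ∪→ {A,C}; cost 1
[col 2] FL: children F:{A}, L:{G} ∪→ {A,G}; cost 1
[col 2] HT: children H:{C}, T:{T} ∪→ {C,T}; cost 1
[col 2] NO: children N:{T}, O:{G} ∪→ {G,T}; cost 1
[col 2] HNOT: children HT:{C,T}, NO:{G,T} ∩→ {T}; cost 0
[col 2] FHLNOT: children FL:{A,G}, HNOT:{T} ∪→ {A,G,T}; cost 1
[col 3] FL: children F:{G}, L:{G} ∩→ {G}; cost 0
[col 3] HT: children H:{T}, T:{G} ∪→ {G,T}; cost 1
[col 3] NO: children N:{G}, O:{G} ∩→ {G}; cost 0
[col 3] HNOT: children HT:{G,T}, NO:{G} ∩→ {G}; cost 0
[col 3] FHLNOT: children FL:{G}, HNOT:{G} ∩→ {G}; cost 0
[col 4] FL: children F:{G}, L:{G} ∩→ {G}; cost 0
[col 4] HT: children H:{C}, T:{G} ∪→ {C,G}; cost 1
[col 4] NO: children N:{C}, O:{A} ∪→ {A,C}; cost 1
[col 4] HNOT: children HT:{C,G}, NO:{A,C} ∩→ {C}; cost 0
[col 4] FHLNOT: children FL:{G}, HNOT:{C} ∪→ {C,G}; cost 1
[col 5] FL: children F:{T}, L:{C} ∪→ {C,T}; cost 1
[col 5] HT: children H:{T}, T:{G} ∪→ {G,T}; cost 1
[col 5] NO: children N:{T}, O:{C} ∪→ {C,T}; cost 1
[col 5] HNOT: children HT:{G,T}, NO:{C,T} ∩→ {T}; cost 0
[col 5] FHLNOT: children FL:{C,T}, HNOT:{T} ∩→ {T}; cost 0
per-site changes: [4, 2, 4, 1, 3, 3]; total = 17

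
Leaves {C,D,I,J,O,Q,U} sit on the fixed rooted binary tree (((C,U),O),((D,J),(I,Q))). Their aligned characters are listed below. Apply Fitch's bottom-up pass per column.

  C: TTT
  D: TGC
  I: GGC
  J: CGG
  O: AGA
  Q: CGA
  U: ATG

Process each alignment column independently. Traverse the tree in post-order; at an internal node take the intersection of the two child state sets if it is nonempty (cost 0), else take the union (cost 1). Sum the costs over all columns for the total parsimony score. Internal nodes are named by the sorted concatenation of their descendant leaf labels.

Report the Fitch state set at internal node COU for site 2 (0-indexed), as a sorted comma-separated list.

CU@0: {T} ∪ {A} = {A,T} (union, +1)
COU@0: {A,T} ∩ {A} = {A} (intersection, +0)
DJ@0: {T} ∪ {C} = {C,T} (union, +1)
IQ@0: {G} ∪ {C} = {C,G} (union, +1)
DIJQ@0: {C,T} ∩ {C,G} = {C} (intersection, +0)
CDIJOQU@0: {A} ∪ {C} = {A,C} (union, +1)
CU@1: {T} ∩ {T} = {T} (intersection, +0)
COU@1: {T} ∪ {G} = {G,T} (union, +1)
DJ@1: {G} ∩ {G} = {G} (intersection, +0)
IQ@1: {G} ∩ {G} = {G} (intersection, +0)
DIJQ@1: {G} ∩ {G} = {G} (intersection, +0)
CDIJOQU@1: {G,T} ∩ {G} = {G} (intersection, +0)
CU@2: {T} ∪ {G} = {G,T} (union, +1)
COU@2: {G,T} ∪ {A} = {A,G,T} (union, +1)
DJ@2: {C} ∪ {G} = {C,G} (union, +1)
IQ@2: {C} ∪ {A} = {A,C} (union, +1)
DIJQ@2: {C,G} ∩ {A,C} = {C} (intersection, +0)
CDIJOQU@2: {A,G,T} ∪ {C} = {A,C,G,T} (union, +1)
per-site changes: [4, 1, 5]; total = 10

A,G,T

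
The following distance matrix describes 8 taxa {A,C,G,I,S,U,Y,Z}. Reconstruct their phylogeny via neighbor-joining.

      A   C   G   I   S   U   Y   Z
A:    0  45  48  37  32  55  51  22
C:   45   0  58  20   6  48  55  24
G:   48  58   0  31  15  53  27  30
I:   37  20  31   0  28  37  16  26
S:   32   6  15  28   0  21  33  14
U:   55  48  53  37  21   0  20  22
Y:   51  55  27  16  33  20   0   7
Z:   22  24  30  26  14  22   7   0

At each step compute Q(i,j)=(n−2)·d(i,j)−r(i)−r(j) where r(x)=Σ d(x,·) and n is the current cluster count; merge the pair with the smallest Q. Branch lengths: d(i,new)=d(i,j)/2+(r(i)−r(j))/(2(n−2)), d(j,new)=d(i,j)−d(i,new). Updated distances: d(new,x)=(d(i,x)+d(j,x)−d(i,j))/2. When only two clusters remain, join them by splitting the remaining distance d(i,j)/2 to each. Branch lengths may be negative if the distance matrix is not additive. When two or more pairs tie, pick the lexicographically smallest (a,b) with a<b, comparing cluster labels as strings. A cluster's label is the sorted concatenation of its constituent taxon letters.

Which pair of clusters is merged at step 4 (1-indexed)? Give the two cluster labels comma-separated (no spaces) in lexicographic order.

A,UYZ

1. join C+S (d=6, Q=-369) ⇒ CS; edges |C|=143/12, |S|=-71/12
  updated: d(A,CS)=71/2, d(CS,G)=67/2, d(CS,I)=21, d(CS,U)=63/2, d(CS,Y)=41, d(CS,Z)=16
2. join U+Y (d=20, Q=-561/2) ⇒ UY; edges |U|=313/20, |Y|=87/20
  updated: d(A,UY)=43, d(CS,UY)=105/4, d(G,UY)=30, d(I,UY)=33/2, d(UY,Z)=9/2
3. join UY+Z (d=9/2, Q=-803/4) ⇒ UYZ; edges |UY|=159/32, |Z|=-15/32
  updated: d(A,UYZ)=121/4, d(CS,UYZ)=151/8, d(G,UYZ)=111/4, d(I,UYZ)=19
4. join A+UYZ (d=121/4, Q=-1247/8) ⇒ AUYZ; edges |A|=1165/48, |UYZ|=287/48
  updated: d(AUYZ,CS)=193/16, d(AUYZ,G)=91/4, d(AUYZ,I)=103/8
5. join AUYZ+CS (d=193/16, Q=-721/8) ⇒ ACSUYZ; edges |AUYZ|=21/16, |CS|=43/4
  updated: d(ACSUYZ,G)=707/32, d(ACSUYZ,I)=349/32
6. join ACSUYZ+G (d=707/32, Q=-64) ⇒ ACGSUYZ; edges |ACSUYZ|=1, |G|=675/32
  updated: d(ACGSUYZ,I)=317/32
7. join ACGSUYZ+I (d=317/32) ⇒ ACGISUYZ; edges |ACGSUYZ|=317/64, |I|=317/64
final tree: ((((A:1165/48,((U:313/20,Y:87/20):159/32,Z:-15/32):287/48):21/16,(C:143/12,S:-71/12):43/4):1,G:675/32):317/64,I:317/64)
total length: 1677/16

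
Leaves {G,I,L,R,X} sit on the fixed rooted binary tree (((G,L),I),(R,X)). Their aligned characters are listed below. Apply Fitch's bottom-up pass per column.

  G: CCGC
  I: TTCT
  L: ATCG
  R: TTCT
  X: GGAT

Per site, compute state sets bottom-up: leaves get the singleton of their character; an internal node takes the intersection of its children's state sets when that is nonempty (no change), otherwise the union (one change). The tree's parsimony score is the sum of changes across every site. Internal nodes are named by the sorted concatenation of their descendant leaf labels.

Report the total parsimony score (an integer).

9

site 0, node GL: G={C} ∪ L={A} → {A,C} (+1)
site 0, node GIL: GL={A,C} ∪ I={T} → {A,C,T} (+1)
site 0, node RX: R={T} ∪ X={G} → {G,T} (+1)
site 0, node GILRX: GIL={A,C,T} ∩ RX={G,T} → {T} (+0)
site 1, node GL: G={C} ∪ L={T} → {C,T} (+1)
site 1, node GIL: GL={C,T} ∩ I={T} → {T} (+0)
site 1, node RX: R={T} ∪ X={G} → {G,T} (+1)
site 1, node GILRX: GIL={T} ∩ RX={G,T} → {T} (+0)
site 2, node GL: G={G} ∪ L={C} → {C,G} (+1)
site 2, node GIL: GL={C,G} ∩ I={C} → {C} (+0)
site 2, node RX: R={C} ∪ X={A} → {A,C} (+1)
site 2, node GILRX: GIL={C} ∩ RX={A,C} → {C} (+0)
site 3, node GL: G={C} ∪ L={G} → {C,G} (+1)
site 3, node GIL: GL={C,G} ∪ I={T} → {C,G,T} (+1)
site 3, node RX: R={T} ∩ X={T} → {T} (+0)
site 3, node GILRX: GIL={C,G,T} ∩ RX={T} → {T} (+0)
per-site changes: [3, 2, 2, 2]; total = 9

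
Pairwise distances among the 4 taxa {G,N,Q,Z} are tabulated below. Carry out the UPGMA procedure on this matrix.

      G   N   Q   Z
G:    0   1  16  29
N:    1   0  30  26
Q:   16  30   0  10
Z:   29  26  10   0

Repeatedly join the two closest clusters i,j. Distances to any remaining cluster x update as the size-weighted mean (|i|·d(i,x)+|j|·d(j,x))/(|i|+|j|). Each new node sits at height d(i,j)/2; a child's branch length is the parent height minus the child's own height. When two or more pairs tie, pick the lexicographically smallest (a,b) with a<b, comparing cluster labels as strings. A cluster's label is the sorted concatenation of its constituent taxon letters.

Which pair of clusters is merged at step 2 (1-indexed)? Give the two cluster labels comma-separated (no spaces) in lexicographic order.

Q,Z

1. join G+N (d=1) ⇒ GN; edges |G|=1/2, |N|=1/2
  updated: d(GN,Q)=23, d(GN,Z)=55/2
2. join Q+Z (d=10) ⇒ QZ; edges |Q|=5, |Z|=5
  updated: d(GN,QZ)=101/4
3. join GN+QZ (d=101/4) ⇒ GNQZ; edges |GN|=97/8, |QZ|=61/8
final tree: ((G:1/2,N:1/2):97/8,(Q:5,Z:5):61/8)
total length: 123/4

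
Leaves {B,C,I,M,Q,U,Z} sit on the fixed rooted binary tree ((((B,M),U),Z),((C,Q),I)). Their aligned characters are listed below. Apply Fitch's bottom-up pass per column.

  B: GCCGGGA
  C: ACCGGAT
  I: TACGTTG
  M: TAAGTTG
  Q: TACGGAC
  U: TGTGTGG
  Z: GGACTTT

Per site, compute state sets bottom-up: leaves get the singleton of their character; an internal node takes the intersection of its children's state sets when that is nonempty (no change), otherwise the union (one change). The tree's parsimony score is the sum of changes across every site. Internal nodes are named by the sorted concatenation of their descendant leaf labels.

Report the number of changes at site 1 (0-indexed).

4

[col 0] BM: children B:{G}, M:{T} ∪→ {G,T}; cost 1
[col 0] BMU: children BM:{G,T}, U:{T} ∩→ {T}; cost 0
[col 0] BMUZ: children BMU:{T}, Z:{G} ∪→ {G,T}; cost 1
[col 0] CQ: children C:{A}, Q:{T} ∪→ {A,T}; cost 1
[col 0] CIQ: children CQ:{A,T}, I:{T} ∩→ {T}; cost 0
[col 0] BCIMQUZ: children BMUZ:{G,T}, CIQ:{T} ∩→ {T}; cost 0
[col 1] BM: children B:{C}, M:{A} ∪→ {A,C}; cost 1
[col 1] BMU: children BM:{A,C}, U:{G} ∪→ {A,C,G}; cost 1
[col 1] BMUZ: children BMU:{A,C,G}, Z:{G} ∩→ {G}; cost 0
[col 1] CQ: children C:{C}, Q:{A} ∪→ {A,C}; cost 1
[col 1] CIQ: children CQ:{A,C}, I:{A} ∩→ {A}; cost 0
[col 1] BCIMQUZ: children BMUZ:{G}, CIQ:{A} ∪→ {A,G}; cost 1
[col 2] BM: children B:{C}, M:{A} ∪→ {A,C}; cost 1
[col 2] BMU: children BM:{A,C}, U:{T} ∪→ {A,C,T}; cost 1
[col 2] BMUZ: children BMU:{A,C,T}, Z:{A} ∩→ {A}; cost 0
[col 2] CQ: children C:{C}, Q:{C} ∩→ {C}; cost 0
[col 2] CIQ: children CQ:{C}, I:{C} ∩→ {C}; cost 0
[col 2] BCIMQUZ: children BMUZ:{A}, CIQ:{C} ∪→ {A,C}; cost 1
[col 3] BM: children B:{G}, M:{G} ∩→ {G}; cost 0
[col 3] BMU: children BM:{G}, U:{G} ∩→ {G}; cost 0
[col 3] BMUZ: children BMU:{G}, Z:{C} ∪→ {C,G}; cost 1
[col 3] CQ: children C:{G}, Q:{G} ∩→ {G}; cost 0
[col 3] CIQ: children CQ:{G}, I:{G} ∩→ {G}; cost 0
[col 3] BCIMQUZ: children BMUZ:{C,G}, CIQ:{G} ∩→ {G}; cost 0
[col 4] BM: children B:{G}, M:{T} ∪→ {G,T}; cost 1
[col 4] BMU: children BM:{G,T}, U:{T} ∩→ {T}; cost 0
[col 4] BMUZ: children BMU:{T}, Z:{T} ∩→ {T}; cost 0
[col 4] CQ: children C:{G}, Q:{G} ∩→ {G}; cost 0
[col 4] CIQ: children CQ:{G}, I:{T} ∪→ {G,T}; cost 1
[col 4] BCIMQUZ: children BMUZ:{T}, CIQ:{G,T} ∩→ {T}; cost 0
[col 5] BM: children B:{G}, M:{T} ∪→ {G,T}; cost 1
[col 5] BMU: children BM:{G,T}, U:{G} ∩→ {G}; cost 0
[col 5] BMUZ: children BMU:{G}, Z:{T} ∪→ {G,T}; cost 1
[col 5] CQ: children C:{A}, Q:{A} ∩→ {A}; cost 0
[col 5] CIQ: children CQ:{A}, I:{T} ∪→ {A,T}; cost 1
[col 5] BCIMQUZ: children BMUZ:{G,T}, CIQ:{A,T} ∩→ {T}; cost 0
[col 6] BM: children B:{A}, M:{G} ∪→ {A,G}; cost 1
[col 6] BMU: children BM:{A,G}, U:{G} ∩→ {G}; cost 0
[col 6] BMUZ: children BMU:{G}, Z:{T} ∪→ {G,T}; cost 1
[col 6] CQ: children C:{T}, Q:{C} ∪→ {C,T}; cost 1
[col 6] CIQ: children CQ:{C,T}, I:{G} ∪→ {C,G,T}; cost 1
[col 6] BCIMQUZ: children BMUZ:{G,T}, CIQ:{C,G,T} ∩→ {G,T}; cost 0
per-site changes: [3, 4, 3, 1, 2, 3, 4]; total = 20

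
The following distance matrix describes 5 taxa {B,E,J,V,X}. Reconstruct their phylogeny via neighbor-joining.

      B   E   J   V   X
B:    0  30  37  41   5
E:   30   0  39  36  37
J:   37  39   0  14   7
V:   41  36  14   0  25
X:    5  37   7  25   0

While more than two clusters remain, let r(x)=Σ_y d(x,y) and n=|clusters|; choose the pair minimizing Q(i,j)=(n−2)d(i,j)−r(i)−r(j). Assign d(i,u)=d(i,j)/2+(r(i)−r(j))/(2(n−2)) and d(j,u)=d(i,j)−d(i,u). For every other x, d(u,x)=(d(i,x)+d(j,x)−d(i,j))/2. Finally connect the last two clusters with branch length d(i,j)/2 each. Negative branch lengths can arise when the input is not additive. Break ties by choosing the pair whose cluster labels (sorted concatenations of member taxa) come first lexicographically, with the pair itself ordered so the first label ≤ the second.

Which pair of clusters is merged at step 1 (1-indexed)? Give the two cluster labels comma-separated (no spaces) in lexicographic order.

iteration 1: select B,X (d=5, Q=-172); attach at lengths (9, -4); label the merged cluster BX
  updated: d(BX,E)=31, d(BX,J)=39/2, d(BX,V)=61/2
iteration 2: select BX,E (d=31, Q=-125); attach at lengths (37/4, 87/4); label the merged cluster BEX
  updated: d(BEX,J)=55/4, d(BEX,V)=71/4
iteration 3: select BEX,J (d=55/4, Q=-91/2); attach at lengths (35/4, 5); label the merged cluster BEJX
  updated: d(BEJX,V)=9
iteration 4: select BEJX,V (d=9); attach at lengths (9/2, 9/2); label the merged cluster BEJVX
final tree: ((((B:9,X:-4):37/4,E:87/4):35/4,J:5):9/2,V:9/2)
total length: 235/4

B,X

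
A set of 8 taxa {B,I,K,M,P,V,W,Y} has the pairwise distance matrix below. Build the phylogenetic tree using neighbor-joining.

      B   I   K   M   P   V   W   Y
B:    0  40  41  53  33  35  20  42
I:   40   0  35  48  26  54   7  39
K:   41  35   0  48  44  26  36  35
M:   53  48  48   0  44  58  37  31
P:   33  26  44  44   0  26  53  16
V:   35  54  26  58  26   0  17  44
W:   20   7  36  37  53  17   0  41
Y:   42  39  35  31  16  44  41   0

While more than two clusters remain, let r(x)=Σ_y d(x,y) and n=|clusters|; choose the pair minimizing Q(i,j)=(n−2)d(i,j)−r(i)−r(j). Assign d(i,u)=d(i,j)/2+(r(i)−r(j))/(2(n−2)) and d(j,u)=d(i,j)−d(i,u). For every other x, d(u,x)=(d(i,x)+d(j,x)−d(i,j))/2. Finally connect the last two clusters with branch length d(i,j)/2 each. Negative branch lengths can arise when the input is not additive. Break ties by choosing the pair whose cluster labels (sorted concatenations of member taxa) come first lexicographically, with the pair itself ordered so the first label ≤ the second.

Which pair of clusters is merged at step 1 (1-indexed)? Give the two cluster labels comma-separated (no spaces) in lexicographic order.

I,W

step 1: merge (I,W) at d=7, Q=-418; branch lengths I→20/3, W→1/3; new cluster IW
  updated: d(B,IW)=53/2, d(IW,K)=32, d(IW,M)=39, d(IW,P)=36, d(IW,V)=32, d(IW,Y)=73/2
step 2: merge (P,Y) at d=16, Q=-647/2; branch lengths P→149/20, Y→171/20; new cluster PY
  updated: d(B,PY)=59/2, d(IW,PY)=113/4, d(K,PY)=63/2, d(M,PY)=59/2, d(PY,V)=27
step 3: merge (M,PY) at d=59/2, Q=-1021/4; branch lengths M→799/32, PY→145/32; new cluster MPY
  updated: d(B,MPY)=53/2, d(IW,MPY)=151/8, d(K,MPY)=25, d(MPY,V)=111/4
step 4: merge (K,V) at d=26, Q=-667/4; branch lengths K→325/24, V→299/24; new cluster KV
  updated: d(B,KV)=25, d(IW,KV)=19, d(KV,MPY)=107/8
step 5: merge (B,IW) at d=53/2, Q=-715/8; branch lengths B→533/32, IW→315/32; new cluster BIW
  updated: d(BIW,KV)=35/4, d(BIW,MPY)=151/16
step 6: merge (BIW,KV) at d=35/4, Q=-505/16; branch lengths BIW→77/32, KV→203/32; new cluster BIKVW
  updated: d(BIKVW,MPY)=225/32
step 7: merge (BIKVW,MPY) at d=225/32; branch lengths BIKVW→225/64, MPY→225/64; new cluster BIKMPVWY
final tree: (((B:533/32,(I:20/3,W:1/3):315/32):77/32,(K:325/24,V:299/24):203/32):225/64,(M:799/32,(P:149/20,Y:171/20):145/32):225/64)
total length: 3865/32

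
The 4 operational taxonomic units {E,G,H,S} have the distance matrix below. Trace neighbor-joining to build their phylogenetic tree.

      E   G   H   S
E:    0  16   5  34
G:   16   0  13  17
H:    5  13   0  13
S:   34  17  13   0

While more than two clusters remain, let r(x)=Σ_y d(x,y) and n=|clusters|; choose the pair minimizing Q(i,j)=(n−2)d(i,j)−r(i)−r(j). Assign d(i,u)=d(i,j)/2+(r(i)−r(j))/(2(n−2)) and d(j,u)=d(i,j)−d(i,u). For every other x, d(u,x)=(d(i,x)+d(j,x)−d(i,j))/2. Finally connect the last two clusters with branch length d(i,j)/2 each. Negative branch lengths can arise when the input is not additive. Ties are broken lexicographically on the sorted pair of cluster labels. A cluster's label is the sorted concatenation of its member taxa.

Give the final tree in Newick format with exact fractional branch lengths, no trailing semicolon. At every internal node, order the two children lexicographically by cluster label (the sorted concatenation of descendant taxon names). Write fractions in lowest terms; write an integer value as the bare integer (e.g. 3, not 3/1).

1. join E+H (d=5, Q=-76) ⇒ EH; edges |E|=17/2, |H|=-7/2
  updated: d(EH,G)=12, d(EH,S)=21
2. join EH+G (d=12, Q=-50) ⇒ EGH; edges |EH|=8, |G|=4
  updated: d(EGH,S)=13
3. join EGH+S (d=13) ⇒ EGHS; edges |EGH|=13/2, |S|=13/2
final tree: (((E:17/2,H:-7/2):8,G:4):13/2,S:13/2)
total length: 30

(((E:17/2,H:-7/2):8,G:4):13/2,S:13/2)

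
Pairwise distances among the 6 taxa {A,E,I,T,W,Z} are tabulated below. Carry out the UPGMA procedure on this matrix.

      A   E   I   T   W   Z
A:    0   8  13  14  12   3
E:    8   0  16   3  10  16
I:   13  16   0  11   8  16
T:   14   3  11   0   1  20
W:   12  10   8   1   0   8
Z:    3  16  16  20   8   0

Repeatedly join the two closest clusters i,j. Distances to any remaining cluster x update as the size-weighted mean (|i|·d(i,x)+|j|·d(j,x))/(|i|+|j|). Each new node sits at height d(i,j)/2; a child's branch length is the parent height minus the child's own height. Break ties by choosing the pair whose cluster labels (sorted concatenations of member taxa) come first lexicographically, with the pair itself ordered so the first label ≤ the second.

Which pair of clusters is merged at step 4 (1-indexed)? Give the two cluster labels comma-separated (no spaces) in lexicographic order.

iteration 1: select T,W (d=1); attach at lengths (1/2, 1/2); label the merged cluster TW
  updated: d(A,TW)=13, d(E,TW)=13/2, d(I,TW)=19/2, d(TW,Z)=14
iteration 2: select A,Z (d=3); attach at lengths (3/2, 3/2); label the merged cluster AZ
  updated: d(AZ,E)=12, d(AZ,I)=29/2, d(AZ,TW)=27/2
iteration 3: select E,TW (d=13/2); attach at lengths (13/4, 11/4); label the merged cluster ETW
  updated: d(AZ,ETW)=13, d(ETW,I)=35/3
iteration 4: select ETW,I (d=35/3); attach at lengths (31/12, 35/6); label the merged cluster EITW
  updated: d(AZ,EITW)=107/8
iteration 5: select AZ,EITW (d=107/8); attach at lengths (83/16, 41/48); label the merged cluster AEITWZ
final tree: ((A:3/2,Z:3/2):83/16,((E:13/4,(T:1/2,W:1/2):11/4):31/12,I:35/6):41/48)
total length: 587/24

ETW,I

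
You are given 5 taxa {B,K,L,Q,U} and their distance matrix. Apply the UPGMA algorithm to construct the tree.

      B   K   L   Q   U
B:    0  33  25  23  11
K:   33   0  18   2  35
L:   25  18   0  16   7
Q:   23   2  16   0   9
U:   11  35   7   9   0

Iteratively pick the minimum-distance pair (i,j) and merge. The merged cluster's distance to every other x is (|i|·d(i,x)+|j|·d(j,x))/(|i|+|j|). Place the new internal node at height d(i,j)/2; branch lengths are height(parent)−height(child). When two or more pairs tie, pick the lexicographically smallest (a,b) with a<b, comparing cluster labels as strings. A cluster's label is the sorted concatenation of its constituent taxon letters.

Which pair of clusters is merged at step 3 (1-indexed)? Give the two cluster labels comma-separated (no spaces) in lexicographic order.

step 1: merge (K,Q) at d=2; branch lengths K→1, Q→1; new cluster KQ
  updated: d(B,KQ)=28, d(KQ,L)=17, d(KQ,U)=22
step 2: merge (L,U) at d=7; branch lengths L→7/2, U→7/2; new cluster LU
  updated: d(B,LU)=18, d(KQ,LU)=39/2
step 3: merge (B,LU) at d=18; branch lengths B→9, LU→11/2; new cluster BLU
  updated: d(BLU,KQ)=67/3
step 4: merge (BLU,KQ) at d=67/3; branch lengths BLU→13/6, KQ→61/6; new cluster BKLQU
final tree: ((B:9,(L:7/2,U:7/2):11/2):13/6,(K:1,Q:1):61/6)
total length: 215/6

B,LU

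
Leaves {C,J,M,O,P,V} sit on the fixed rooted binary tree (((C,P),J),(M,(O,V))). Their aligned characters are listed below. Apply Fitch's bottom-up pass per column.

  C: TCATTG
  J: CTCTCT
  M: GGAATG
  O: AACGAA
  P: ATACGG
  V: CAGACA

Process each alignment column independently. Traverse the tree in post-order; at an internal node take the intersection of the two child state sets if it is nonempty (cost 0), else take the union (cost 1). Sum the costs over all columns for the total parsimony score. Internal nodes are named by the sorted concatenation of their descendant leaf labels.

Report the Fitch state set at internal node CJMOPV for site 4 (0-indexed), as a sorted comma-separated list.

[col 0] CP: children C:{T}, P:{A} ∪→ {A,T}; cost 1
[col 0] CJP: children CP:{A,T}, J:{C} ∪→ {A,C,T}; cost 1
[col 0] OV: children O:{A}, V:{C} ∪→ {A,C}; cost 1
[col 0] MOV: children M:{G}, OV:{A,C} ∪→ {A,C,G}; cost 1
[col 0] CJMOPV: children CJP:{A,C,T}, MOV:{A,C,G} ∩→ {A,C}; cost 0
[col 1] CP: children C:{C}, P:{T} ∪→ {C,T}; cost 1
[col 1] CJP: children CP:{C,T}, J:{T} ∩→ {T}; cost 0
[col 1] OV: children O:{A}, V:{A} ∩→ {A}; cost 0
[col 1] MOV: children M:{G}, OV:{A} ∪→ {A,G}; cost 1
[col 1] CJMOPV: children CJP:{T}, MOV:{A,G} ∪→ {A,G,T}; cost 1
[col 2] CP: children C:{A}, P:{A} ∩→ {A}; cost 0
[col 2] CJP: children CP:{A}, J:{C} ∪→ {A,C}; cost 1
[col 2] OV: children O:{C}, V:{G} ∪→ {C,G}; cost 1
[col 2] MOV: children M:{A}, OV:{C,G} ∪→ {A,C,G}; cost 1
[col 2] CJMOPV: children CJP:{A,C}, MOV:{A,C,G} ∩→ {A,C}; cost 0
[col 3] CP: children C:{T}, P:{C} ∪→ {C,T}; cost 1
[col 3] CJP: children CP:{C,T}, J:{T} ∩→ {T}; cost 0
[col 3] OV: children O:{G}, V:{A} ∪→ {A,G}; cost 1
[col 3] MOV: children M:{A}, OV:{A,G} ∩→ {A}; cost 0
[col 3] CJMOPV: children CJP:{T}, MOV:{A} ∪→ {A,T}; cost 1
[col 4] CP: children C:{T}, P:{G} ∪→ {G,T}; cost 1
[col 4] CJP: children CP:{G,T}, J:{C} ∪→ {C,G,T}; cost 1
[col 4] OV: children O:{A}, V:{C} ∪→ {A,C}; cost 1
[col 4] MOV: children M:{T}, OV:{A,C} ∪→ {A,C,T}; cost 1
[col 4] CJMOPV: children CJP:{C,G,T}, MOV:{A,C,T} ∩→ {C,T}; cost 0
[col 5] CP: children C:{G}, P:{G} ∩→ {G}; cost 0
[col 5] CJP: children CP:{G}, J:{T} ∪→ {G,T}; cost 1
[col 5] OV: children O:{A}, V:{A} ∩→ {A}; cost 0
[col 5] MOV: children M:{G}, OV:{A} ∪→ {A,G}; cost 1
[col 5] CJMOPV: children CJP:{G,T}, MOV:{A,G} ∩→ {G}; cost 0
per-site changes: [4, 3, 3, 3, 4, 2]; total = 19

C,T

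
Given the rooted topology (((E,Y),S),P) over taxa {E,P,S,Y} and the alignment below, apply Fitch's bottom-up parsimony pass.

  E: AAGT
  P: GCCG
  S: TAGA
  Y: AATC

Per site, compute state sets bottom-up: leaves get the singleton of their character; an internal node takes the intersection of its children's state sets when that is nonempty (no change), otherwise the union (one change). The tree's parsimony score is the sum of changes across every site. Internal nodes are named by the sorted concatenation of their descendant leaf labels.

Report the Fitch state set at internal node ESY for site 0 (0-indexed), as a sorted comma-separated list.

EY@0: {A} ∩ {A} = {A} (intersection, +0)
ESY@0: {A} ∪ {T} = {A,T} (union, +1)
EPSY@0: {A,T} ∪ {G} = {A,G,T} (union, +1)
EY@1: {A} ∩ {A} = {A} (intersection, +0)
ESY@1: {A} ∩ {A} = {A} (intersection, +0)
EPSY@1: {A} ∪ {C} = {A,C} (union, +1)
EY@2: {G} ∪ {T} = {G,T} (union, +1)
ESY@2: {G,T} ∩ {G} = {G} (intersection, +0)
EPSY@2: {G} ∪ {C} = {C,G} (union, +1)
EY@3: {T} ∪ {C} = {C,T} (union, +1)
ESY@3: {C,T} ∪ {A} = {A,C,T} (union, +1)
EPSY@3: {A,C,T} ∪ {G} = {A,C,G,T} (union, +1)
per-site changes: [2, 1, 2, 3]; total = 8

A,T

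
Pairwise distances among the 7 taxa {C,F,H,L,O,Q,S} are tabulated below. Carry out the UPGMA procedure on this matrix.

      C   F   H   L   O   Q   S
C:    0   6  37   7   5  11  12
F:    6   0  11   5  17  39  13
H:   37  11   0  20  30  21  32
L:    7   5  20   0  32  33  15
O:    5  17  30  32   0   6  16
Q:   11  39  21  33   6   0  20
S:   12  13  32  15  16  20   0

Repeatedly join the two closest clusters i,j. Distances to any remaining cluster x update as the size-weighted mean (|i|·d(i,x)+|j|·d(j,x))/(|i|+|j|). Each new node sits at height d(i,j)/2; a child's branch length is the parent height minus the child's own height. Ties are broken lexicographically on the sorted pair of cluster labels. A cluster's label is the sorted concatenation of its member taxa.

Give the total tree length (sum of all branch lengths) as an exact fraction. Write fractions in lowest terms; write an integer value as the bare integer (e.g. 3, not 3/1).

1855/36

step 1: merge (C,O) at d=5; branch lengths C→5/2, O→5/2; new cluster CO
  updated: d(CO,F)=23/2, d(CO,H)=67/2, d(CO,L)=39/2, d(CO,Q)=17/2, d(CO,S)=14
step 2: merge (F,L) at d=5; branch lengths F→5/2, L→5/2; new cluster FL
  updated: d(CO,FL)=31/2, d(FL,H)=31/2, d(FL,Q)=36, d(FL,S)=14
step 3: merge (CO,Q) at d=17/2; branch lengths CO→7/4, Q→17/4; new cluster COQ
  updated: d(COQ,FL)=67/3, d(COQ,H)=88/3, d(COQ,S)=16
step 4: merge (FL,S) at d=14; branch lengths FL→9/2, S→7; new cluster FLS
  updated: d(COQ,FLS)=182/9, d(FLS,H)=21
step 5: merge (COQ,FLS) at d=182/9; branch lengths COQ→211/36, FLS→28/9; new cluster CFLOQS
  updated: d(CFLOQS,H)=151/6
step 6: merge (CFLOQS,H) at d=151/6; branch lengths CFLOQS→89/36, H→151/12; new cluster CFHLOQS
final tree: ((((C:5/2,O:5/2):7/4,Q:17/4):211/36,((F:5/2,L:5/2):9/2,S:7):28/9):89/36,H:151/12)
total length: 1855/36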